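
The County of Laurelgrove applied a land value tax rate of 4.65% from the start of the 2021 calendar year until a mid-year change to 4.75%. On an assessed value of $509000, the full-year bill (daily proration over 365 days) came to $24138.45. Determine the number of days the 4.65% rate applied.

28 days

Let d = days at the first rate; then 365 − d days at the second rate.
$509000 × [4.65%·d + 4.75%·(365−d)] / 365 = $24138.45
Solving gives d = 28, so the new rate took effect on January 29, 2021.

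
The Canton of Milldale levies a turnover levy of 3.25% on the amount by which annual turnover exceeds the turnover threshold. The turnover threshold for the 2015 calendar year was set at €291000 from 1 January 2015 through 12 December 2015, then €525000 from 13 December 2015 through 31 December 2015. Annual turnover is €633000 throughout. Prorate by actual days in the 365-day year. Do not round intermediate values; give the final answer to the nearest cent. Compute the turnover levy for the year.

€10719.12

1 January – 12 December 2015: 346 days, exemption €291000 → (€633000 − €291000) × 3.25% × 346/365 = €10536.4110
13 December – 31 December 2015: 19 days, exemption €525000 → (€633000 − €525000) × 3.25% × 19/365 = €182.7123
Total = €10719.1233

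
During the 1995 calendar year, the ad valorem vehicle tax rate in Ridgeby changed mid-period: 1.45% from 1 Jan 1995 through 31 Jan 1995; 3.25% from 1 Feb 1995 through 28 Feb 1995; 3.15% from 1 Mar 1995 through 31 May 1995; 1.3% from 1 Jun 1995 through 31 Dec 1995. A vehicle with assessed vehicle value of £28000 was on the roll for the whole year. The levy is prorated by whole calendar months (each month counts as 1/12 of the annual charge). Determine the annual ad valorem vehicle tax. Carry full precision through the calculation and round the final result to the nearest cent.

£542.50

1 Jan – 31 Jan 1995: 1 month at 1.45% → £28000 × 1.45% × 1/12 = £33.8333
1 Feb – 28 Feb 1995: 1 month at 3.25% → £28000 × 3.25% × 1/12 = £75.8333
1 Mar – 31 May 1995: 3 months at 3.15% → £28000 × 3.15% × 3/12 = £220.5000
1 Jun – 31 Dec 1995: 7 months at 1.3% → £28000 × 1.3% × 7/12 = £212.3333
Total = £542.5000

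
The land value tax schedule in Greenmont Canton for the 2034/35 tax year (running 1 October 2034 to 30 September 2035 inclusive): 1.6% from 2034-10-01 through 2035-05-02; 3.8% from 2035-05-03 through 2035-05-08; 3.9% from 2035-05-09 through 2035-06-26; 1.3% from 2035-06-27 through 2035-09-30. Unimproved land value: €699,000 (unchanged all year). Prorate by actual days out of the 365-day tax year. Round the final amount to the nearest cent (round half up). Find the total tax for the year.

€13,043.53

2034-10-01 to 2035-05-02: 214 days at 1.6% → €699,000 × 1.6% × 214/365 = €6,557.1945
2035-05-03 to 2035-05-08: 6 days at 3.8% → €699,000 × 3.8% × 6/365 = €436.6356
2035-05-09 to 2035-06-26: 49 days at 3.9% → €699,000 × 3.9% × 49/365 = €3,659.6959
2035-06-27 to 2035-09-30: 96 days at 1.3% → €699,000 × 1.3% × 96/365 = €2,390.0055
Total = €13,043.5315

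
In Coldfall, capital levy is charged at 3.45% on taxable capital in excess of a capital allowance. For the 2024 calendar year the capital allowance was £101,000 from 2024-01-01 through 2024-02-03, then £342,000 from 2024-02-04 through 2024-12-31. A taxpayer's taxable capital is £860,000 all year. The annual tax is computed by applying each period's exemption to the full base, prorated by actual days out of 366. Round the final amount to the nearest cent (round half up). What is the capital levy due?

£18,643.39

2024-01-01 to 2024-02-03: 34 days, exemption £101,000 → (£860,000 − £101,000) × 3.45% × 34/366 = £2,432.5328
2024-02-04 to 2024-12-31: 332 days, exemption £342,000 → (£860,000 − £342,000) × 3.45% × 332/366 = £16,210.8525
Total = £18,643.3852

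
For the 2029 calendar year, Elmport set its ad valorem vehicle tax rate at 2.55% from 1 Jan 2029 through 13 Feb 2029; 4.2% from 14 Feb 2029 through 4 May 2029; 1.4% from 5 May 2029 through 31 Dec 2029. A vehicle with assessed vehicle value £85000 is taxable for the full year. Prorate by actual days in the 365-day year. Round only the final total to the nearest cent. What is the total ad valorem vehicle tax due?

£1829.48

1 Jan – 13 Feb 2029: 44 days at 2.55% → £85000 × 2.55% × 44/365 = £261.2877
14 Feb – 4 May 2029: 80 days at 4.2% → £85000 × 4.2% × 80/365 = £782.4658
5 May – 31 Dec 2029: 241 days at 1.4% → £85000 × 1.4% × 241/365 = £785.7260
Total = £1829.4795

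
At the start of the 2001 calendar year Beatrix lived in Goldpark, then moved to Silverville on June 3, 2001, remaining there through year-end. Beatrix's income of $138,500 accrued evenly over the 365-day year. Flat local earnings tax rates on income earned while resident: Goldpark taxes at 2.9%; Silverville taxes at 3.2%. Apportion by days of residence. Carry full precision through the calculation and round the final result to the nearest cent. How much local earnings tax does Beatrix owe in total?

Goldpark, January 1 – June 2, 2001: 153 days → $138,500 × 2.9% × 153/365 = $1,683.6288
Silverville, June 3 – December 31, 2001: 212 days → $138,500 × 3.2% × 212/365 = $2,574.2027
Total = $4,257.8315

$4,257.83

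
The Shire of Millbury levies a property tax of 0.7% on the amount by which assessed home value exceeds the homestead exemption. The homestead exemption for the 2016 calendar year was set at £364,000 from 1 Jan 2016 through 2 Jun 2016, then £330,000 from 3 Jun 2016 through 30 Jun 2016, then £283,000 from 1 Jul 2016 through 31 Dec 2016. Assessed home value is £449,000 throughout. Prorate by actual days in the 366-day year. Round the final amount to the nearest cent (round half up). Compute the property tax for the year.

£898.26

1 Jan – 2 Jun 2016: 154 days, exemption £364,000 → (£449,000 − £364,000) × 0.7% × 154/366 = £250.3552
3 Jun – 30 Jun 2016: 28 days, exemption £330,000 → (£449,000 − £330,000) × 0.7% × 28/366 = £63.7268
1 Jul – 31 Dec 2016: 184 days, exemption £283,000 → (£449,000 − £283,000) × 0.7% × 184/366 = £584.1749
Total = £898.2568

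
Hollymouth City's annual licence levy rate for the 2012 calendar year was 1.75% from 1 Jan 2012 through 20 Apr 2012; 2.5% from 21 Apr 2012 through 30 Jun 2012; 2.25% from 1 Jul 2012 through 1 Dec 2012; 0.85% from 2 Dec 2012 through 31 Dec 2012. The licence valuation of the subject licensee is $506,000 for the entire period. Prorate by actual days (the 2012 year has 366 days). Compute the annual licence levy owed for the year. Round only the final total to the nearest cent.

$10,282.45

1 Jan – 20 Apr 2012: 111 days at 1.75% → $506,000 × 1.75% × 111/366 = $2,685.5328
21 Apr – 30 Jun 2012: 71 days at 2.5% → $506,000 × 2.5% × 71/366 = $2,453.9617
1 Jul – 1 Dec 2012: 154 days at 2.25% → $506,000 × 2.25% × 154/366 = $4,790.4098
2 Dec – 31 Dec 2012: 30 days at 0.85% → $506,000 × 0.85% × 30/366 = $352.5410
Total = $10,282.4454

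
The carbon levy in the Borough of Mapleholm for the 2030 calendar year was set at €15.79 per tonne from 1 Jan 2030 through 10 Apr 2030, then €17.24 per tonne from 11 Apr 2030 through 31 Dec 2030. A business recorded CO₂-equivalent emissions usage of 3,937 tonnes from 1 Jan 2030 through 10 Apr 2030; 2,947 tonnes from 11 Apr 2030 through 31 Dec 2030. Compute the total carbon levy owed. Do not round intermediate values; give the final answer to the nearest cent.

1 Jan – 10 Apr 2030: 3,937 tonnes at €15.79/tonne → €62,165.23
11 Apr – 31 Dec 2030: 2,947 tonnes at €17.24/tonne → €50,806.28

€112,971.51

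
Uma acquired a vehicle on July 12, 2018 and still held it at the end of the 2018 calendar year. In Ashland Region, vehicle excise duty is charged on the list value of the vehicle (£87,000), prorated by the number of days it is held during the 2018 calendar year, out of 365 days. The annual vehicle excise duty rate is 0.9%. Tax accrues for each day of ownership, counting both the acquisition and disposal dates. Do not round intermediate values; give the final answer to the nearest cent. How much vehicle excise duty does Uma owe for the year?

Days held (July 12 – December 31, 2018): 173 out of 365
Tax = £87,000 × 0.9% × 173/365 = £371.1205

£371.12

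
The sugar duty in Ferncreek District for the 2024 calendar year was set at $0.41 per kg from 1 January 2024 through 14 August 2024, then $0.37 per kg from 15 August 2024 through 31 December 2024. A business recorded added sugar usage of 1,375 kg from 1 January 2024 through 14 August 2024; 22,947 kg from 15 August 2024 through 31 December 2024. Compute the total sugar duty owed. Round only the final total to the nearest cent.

1 January – 14 August 2024: 1,375 kg at $0.41/kg → $563.75
15 August – 31 December 2024: 22,947 kg at $0.37/kg → $8,490.39

$9,054.14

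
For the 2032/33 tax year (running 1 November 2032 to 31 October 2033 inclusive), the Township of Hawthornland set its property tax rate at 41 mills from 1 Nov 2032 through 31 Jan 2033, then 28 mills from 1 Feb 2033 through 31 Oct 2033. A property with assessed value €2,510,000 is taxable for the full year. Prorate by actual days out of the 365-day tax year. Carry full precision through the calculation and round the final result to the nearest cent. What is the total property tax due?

€78,504.55

1 Nov 2032 – 31 Jan 2033: 92 days at 41 mills → €2,510,000 × 4.1% × 92/365 = €25,938.9589
1 Feb – 31 Oct 2033: 273 days at 28 mills → €2,510,000 × 2.8% × 273/365 = €52,565.5890
Total = €78,504.5479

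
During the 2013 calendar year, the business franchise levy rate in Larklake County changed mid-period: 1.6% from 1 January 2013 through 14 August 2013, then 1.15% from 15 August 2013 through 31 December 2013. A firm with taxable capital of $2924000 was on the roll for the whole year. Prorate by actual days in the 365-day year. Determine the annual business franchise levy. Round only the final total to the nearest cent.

$41773.15

1 January – 14 August 2013: 226 days at 1.6% → $2924000 × 1.6% × 226/365 = $28967.6274
15 August – 31 December 2013: 139 days at 1.15% → $2924000 × 1.15% × 139/365 = $12805.5178
Total = $41773.1452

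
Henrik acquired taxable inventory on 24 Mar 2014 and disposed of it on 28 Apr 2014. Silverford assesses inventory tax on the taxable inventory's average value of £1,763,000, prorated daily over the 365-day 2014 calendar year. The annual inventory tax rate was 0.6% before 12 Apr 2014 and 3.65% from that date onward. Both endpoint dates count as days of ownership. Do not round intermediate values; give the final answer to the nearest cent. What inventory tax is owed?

£3,547.74

24 Mar – 11 Apr 2014: 19 days at 0.6% → £1,763,000 × 0.6% × 19/365 = £550.6356
12 Apr – 28 Apr 2014: 17 days at 3.65% → £1,763,000 × 3.65% × 17/365 = £2,997.1000
Total = £3,547.7356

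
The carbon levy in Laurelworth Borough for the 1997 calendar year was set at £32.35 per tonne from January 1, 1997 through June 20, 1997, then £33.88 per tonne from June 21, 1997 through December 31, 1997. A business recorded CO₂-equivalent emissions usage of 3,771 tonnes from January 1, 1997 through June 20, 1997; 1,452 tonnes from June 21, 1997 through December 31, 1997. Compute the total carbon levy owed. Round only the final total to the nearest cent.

£171185.61

January 1 – June 20, 1997: 3,771 tonnes at £32.35/tonne → £121991.85
June 21 – December 31, 1997: 1,452 tonnes at £33.88/tonne → £49193.76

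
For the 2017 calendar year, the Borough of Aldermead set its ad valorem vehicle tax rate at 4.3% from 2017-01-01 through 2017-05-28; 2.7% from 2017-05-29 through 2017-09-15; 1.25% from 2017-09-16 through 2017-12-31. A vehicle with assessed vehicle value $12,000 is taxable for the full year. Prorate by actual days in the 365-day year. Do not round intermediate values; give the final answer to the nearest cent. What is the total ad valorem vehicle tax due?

$350.84

2017-01-01 to 2017-05-28: 148 days at 4.3% → $12,000 × 4.3% × 148/365 = $209.2274
2017-05-29 to 2017-09-15: 110 days at 2.7% → $12,000 × 2.7% × 110/365 = $97.6438
2017-09-16 to 2017-12-31: 107 days at 1.25% → $12,000 × 1.25% × 107/365 = $43.9726
Total = $350.8438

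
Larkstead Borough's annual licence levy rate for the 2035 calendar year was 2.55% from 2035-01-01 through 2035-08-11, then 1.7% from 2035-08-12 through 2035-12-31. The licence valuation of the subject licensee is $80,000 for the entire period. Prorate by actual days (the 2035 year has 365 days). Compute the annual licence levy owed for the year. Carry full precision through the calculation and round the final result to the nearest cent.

$1,775.45

2035-01-01 to 2035-08-11: 223 days at 2.55% → $80,000 × 2.55% × 223/365 = $1,246.3562
2035-08-12 to 2035-12-31: 142 days at 1.7% → $80,000 × 1.7% × 142/365 = $529.0959
Total = $1,775.4521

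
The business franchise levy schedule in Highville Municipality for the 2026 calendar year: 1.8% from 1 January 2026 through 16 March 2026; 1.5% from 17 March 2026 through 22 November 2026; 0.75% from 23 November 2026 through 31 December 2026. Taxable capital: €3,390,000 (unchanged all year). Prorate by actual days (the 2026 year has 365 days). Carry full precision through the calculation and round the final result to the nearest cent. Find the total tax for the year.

€50,223.08

1 January – 16 March 2026: 75 days at 1.8% → €3,390,000 × 1.8% × 75/365 = €12,538.3562
17 March – 22 November 2026: 251 days at 1.5% → €3,390,000 × 1.5% × 251/365 = €34,968.0822
23 November – 31 December 2026: 39 days at 0.75% → €3,390,000 × 0.75% × 39/365 = €2,716.6438
Total = €50,223.0822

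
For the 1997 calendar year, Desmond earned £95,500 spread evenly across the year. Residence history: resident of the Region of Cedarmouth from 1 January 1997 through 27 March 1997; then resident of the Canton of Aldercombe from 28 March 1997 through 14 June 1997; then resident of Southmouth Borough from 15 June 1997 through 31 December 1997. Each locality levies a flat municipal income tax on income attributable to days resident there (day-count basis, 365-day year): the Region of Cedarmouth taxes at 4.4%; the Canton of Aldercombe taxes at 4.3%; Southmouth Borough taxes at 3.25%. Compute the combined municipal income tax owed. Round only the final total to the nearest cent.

£3,579.55

The Region of Cedarmouth, 1 January – 27 March 1997: 86 days → £95,500 × 4.4% × 86/365 = £990.0603
The Canton of Aldercombe, 28 March – 14 June 1997: 79 days → £95,500 × 4.3% × 79/365 = £888.8041
Southmouth Borough, 15 June – 31 December 1997: 200 days → £95,500 × 3.25% × 200/365 = £1,700.6849
Total = £3,579.5493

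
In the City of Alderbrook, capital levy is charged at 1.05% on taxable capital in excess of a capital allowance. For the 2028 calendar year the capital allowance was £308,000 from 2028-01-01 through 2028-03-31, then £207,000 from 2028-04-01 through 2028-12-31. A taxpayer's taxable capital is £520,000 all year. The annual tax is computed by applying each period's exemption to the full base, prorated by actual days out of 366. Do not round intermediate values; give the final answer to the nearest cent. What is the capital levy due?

2028-01-01 to 2028-03-31: 91 days, exemption £308,000 → (£520,000 − £308,000) × 1.05% × 91/366 = £553.4590
2028-04-01 to 2028-12-31: 275 days, exemption £207,000 → (£520,000 − £207,000) × 1.05% × 275/366 = £2,469.3648
Total = £3,022.8238

£3,022.82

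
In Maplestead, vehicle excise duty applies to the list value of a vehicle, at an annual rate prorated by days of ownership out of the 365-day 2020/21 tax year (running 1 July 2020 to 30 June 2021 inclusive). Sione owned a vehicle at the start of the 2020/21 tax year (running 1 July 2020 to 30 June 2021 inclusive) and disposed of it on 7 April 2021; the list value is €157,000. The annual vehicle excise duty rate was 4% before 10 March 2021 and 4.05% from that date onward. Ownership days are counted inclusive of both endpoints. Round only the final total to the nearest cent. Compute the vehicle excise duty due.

€4,840.98

1 July 2020 – 9 March 2021: 252 days at 4% → €157,000 × 4% × 252/365 = €4,335.7808
10 March – 7 April 2021: 29 days at 4.05% → €157,000 × 4.05% × 29/365 = €505.1959
Total = €4,840.9767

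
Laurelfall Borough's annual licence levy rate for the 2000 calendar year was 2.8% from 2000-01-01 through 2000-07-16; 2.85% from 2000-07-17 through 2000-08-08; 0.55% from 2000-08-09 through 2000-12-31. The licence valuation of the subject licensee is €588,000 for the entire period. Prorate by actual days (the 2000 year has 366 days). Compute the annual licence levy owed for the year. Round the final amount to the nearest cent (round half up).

€11,241.08

2000-01-01 to 2000-07-16: 198 days at 2.8% → €588,000 × 2.8% × 198/366 = €8,906.7541
2000-07-17 to 2000-08-08: 23 days at 2.85% → €588,000 × 2.85% × 23/366 = €1,053.0984
2000-08-09 to 2000-12-31: 145 days at 0.55% → €588,000 × 0.55% × 145/366 = €1,281.2295
Total = €11,241.0820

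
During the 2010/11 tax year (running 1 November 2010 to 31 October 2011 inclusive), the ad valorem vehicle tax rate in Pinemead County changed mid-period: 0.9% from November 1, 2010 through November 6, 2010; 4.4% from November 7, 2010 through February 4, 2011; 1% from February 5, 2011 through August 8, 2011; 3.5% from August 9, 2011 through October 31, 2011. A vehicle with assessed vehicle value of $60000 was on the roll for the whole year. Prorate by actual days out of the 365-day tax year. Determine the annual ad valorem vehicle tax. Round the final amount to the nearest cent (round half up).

$1447.23

November 1 – November 6, 2010: 6 days at 0.9% → $60000 × 0.9% × 6/365 = $8.8767
November 7, 2010 – February 4, 2011: 90 days at 4.4% → $60000 × 4.4% × 90/365 = $650.9589
February 5 – August 8, 2011: 185 days at 1% → $60000 × 1% × 185/365 = $304.1096
August 9 – October 31, 2011: 84 days at 3.5% → $60000 × 3.5% × 84/365 = $483.2877
Total = $1447.2329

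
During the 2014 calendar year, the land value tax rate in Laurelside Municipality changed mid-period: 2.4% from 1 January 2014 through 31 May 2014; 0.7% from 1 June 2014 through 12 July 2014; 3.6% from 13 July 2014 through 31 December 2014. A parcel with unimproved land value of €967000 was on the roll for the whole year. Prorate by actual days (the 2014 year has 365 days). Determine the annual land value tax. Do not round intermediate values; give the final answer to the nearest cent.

€26784.58

1 January – 31 May 2014: 151 days at 2.4% → €967000 × 2.4% × 151/365 = €9601.1178
1 June – 12 July 2014: 42 days at 0.7% → €967000 × 0.7% × 42/365 = €778.8986
13 July – 31 December 2014: 172 days at 3.6% → €967000 × 3.6% × 172/365 = €16404.5589
Total = €26784.5753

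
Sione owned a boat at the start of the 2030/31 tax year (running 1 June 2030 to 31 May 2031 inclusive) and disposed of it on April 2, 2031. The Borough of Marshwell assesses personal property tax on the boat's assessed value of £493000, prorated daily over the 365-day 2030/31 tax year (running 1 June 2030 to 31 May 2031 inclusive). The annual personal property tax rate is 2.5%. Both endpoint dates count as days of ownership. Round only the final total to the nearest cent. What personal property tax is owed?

Days held (June 1, 2030 – April 2, 2031): 306 out of 365
Tax = £493000 × 2.5% × 306/365 = £10332.7397

£10332.74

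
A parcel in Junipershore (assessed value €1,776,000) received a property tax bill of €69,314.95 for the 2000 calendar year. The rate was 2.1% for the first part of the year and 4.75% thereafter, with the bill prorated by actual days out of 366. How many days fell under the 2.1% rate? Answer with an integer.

117 days

Let d = days at the first rate; then 366 − d days at the second rate.
€1,776,000 × [2.1%·d + 4.75%·(366−d)] / 366 = €69,314.95
Solving gives d = 117, so the new rate took effect on 27 April 2000.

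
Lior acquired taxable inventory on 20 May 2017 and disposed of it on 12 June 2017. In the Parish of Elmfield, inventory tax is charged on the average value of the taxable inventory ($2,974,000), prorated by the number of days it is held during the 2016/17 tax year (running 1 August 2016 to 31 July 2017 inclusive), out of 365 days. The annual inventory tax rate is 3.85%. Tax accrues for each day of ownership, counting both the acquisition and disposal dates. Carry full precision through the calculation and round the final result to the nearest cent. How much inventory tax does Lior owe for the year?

$7,528.70

Days held (20 May – 12 June 2017): 24 out of 365
Tax = $2,974,000 × 3.85% × 24/365 = $7,528.7014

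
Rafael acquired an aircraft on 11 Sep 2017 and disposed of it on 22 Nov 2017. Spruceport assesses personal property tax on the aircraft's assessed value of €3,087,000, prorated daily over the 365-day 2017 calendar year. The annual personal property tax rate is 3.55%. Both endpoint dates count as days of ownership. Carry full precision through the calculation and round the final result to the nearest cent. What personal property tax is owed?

€21,917.70

Days held (11 Sep – 22 Nov 2017): 73 out of 365
Tax = €3,087,000 × 3.55% × 73/365 = €21,917.7000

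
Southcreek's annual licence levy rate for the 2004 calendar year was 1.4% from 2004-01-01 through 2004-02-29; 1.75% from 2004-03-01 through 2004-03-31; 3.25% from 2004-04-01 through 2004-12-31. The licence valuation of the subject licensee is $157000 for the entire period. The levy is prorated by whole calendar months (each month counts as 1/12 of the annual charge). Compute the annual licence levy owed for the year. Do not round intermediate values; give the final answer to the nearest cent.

2004-01-01 to 2004-02-29: 2 months at 1.4% → $157000 × 1.4% × 2/12 = $366.3333
2004-03-01 to 2004-03-31: 1 month at 1.75% → $157000 × 1.75% × 1/12 = $228.9583
2004-04-01 to 2004-12-31: 9 months at 3.25% → $157000 × 3.25% × 9/12 = $3826.8750
Total = $4422.1667

$4422.17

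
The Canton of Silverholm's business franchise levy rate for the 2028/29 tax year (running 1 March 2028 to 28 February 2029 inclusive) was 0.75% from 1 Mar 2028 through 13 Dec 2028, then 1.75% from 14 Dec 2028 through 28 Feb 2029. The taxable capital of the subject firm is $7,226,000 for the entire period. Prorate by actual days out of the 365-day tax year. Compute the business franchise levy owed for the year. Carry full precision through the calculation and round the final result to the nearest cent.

1 Mar – 13 Dec 2028: 288 days at 0.75% → $7,226,000 × 0.75% × 288/365 = $42,762.0822
14 Dec 2028 – 28 Feb 2029: 77 days at 1.75% → $7,226,000 × 1.75% × 77/365 = $26,676.8082
Total = $69,438.8904

$69,438.89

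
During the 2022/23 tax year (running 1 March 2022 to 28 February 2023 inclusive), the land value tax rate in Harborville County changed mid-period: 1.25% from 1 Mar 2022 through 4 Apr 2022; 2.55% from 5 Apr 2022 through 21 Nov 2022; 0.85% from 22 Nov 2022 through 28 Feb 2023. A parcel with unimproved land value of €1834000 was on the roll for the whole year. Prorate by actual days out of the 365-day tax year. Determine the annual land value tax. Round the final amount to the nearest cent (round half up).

€36024.28

1 Mar – 4 Apr 2022: 35 days at 1.25% → €1834000 × 1.25% × 35/365 = €2198.2877
5 Apr – 21 Nov 2022: 231 days at 2.55% → €1834000 × 2.55% × 231/365 = €29597.7452
22 Nov 2022 – 28 Feb 2023: 99 days at 0.85% → €1834000 × 0.85% × 99/365 = €4228.2493
Total = €36024.2822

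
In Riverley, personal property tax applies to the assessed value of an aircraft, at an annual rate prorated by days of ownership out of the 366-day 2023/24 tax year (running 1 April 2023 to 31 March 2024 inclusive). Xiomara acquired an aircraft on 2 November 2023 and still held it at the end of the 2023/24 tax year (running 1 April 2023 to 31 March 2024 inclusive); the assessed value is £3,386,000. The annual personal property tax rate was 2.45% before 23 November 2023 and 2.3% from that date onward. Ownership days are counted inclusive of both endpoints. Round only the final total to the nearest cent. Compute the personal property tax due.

£32,421.41

2 November – 22 November 2023: 21 days at 2.45% → £3,386,000 × 2.45% × 21/366 = £4,759.8279
23 November 2023 – 31 March 2024: 130 days at 2.3% → £3,386,000 × 2.3% × 130/366 = £27,661.5847
Total = £32,421.4126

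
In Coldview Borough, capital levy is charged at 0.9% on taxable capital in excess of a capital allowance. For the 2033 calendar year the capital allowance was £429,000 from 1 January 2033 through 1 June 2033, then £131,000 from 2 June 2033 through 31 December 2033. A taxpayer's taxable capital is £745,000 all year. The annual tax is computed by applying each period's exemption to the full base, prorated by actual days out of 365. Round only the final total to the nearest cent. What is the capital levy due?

1 January – 1 June 2033: 152 days, exemption £429,000 → (£745,000 − £429,000) × 0.9% × 152/365 = £1,184.3507
2 June – 31 December 2033: 213 days, exemption £131,000 → (£745,000 − £131,000) × 0.9% × 213/365 = £3,224.7616
Total = £4,409.1123

£4,409.11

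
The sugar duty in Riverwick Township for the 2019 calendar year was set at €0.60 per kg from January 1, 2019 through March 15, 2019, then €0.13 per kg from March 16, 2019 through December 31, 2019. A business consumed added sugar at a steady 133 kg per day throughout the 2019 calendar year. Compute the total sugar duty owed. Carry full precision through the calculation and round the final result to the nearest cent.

€10936.59

January 1 – March 15, 2019: 74 days × 133 kg/day = 9,842 kg at €0.60/kg → €5905.20
March 16 – December 31, 2019: 291 days × 133 kg/day = 38,703 kg at €0.13/kg → €5031.39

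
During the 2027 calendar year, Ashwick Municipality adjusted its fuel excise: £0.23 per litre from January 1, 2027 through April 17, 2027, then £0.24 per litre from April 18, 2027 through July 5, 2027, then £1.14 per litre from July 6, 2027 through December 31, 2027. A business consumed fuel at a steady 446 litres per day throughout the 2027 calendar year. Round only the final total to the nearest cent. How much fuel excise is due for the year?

£110,442.98

January 1 – April 17, 2027: 107 days × 446 litres/day = 47,722 litres at £0.23/litre → £10,976.06
April 18 – July 5, 2027: 79 days × 446 litres/day = 35,234 litres at £0.24/litre → £8,456.16
July 6 – December 31, 2027: 179 days × 446 litres/day = 79,834 litres at £1.14/litre → £91,010.76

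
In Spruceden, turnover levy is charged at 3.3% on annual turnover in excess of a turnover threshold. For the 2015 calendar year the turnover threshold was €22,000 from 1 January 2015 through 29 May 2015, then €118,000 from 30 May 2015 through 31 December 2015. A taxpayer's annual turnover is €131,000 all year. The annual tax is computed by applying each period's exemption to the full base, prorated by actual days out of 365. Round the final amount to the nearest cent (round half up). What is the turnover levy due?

1 January – 29 May 2015: 149 days, exemption €22,000 → (€131,000 − €22,000) × 3.3% × 149/365 = €1,468.3644
30 May – 31 December 2015: 216 days, exemption €118,000 → (€131,000 − €118,000) × 3.3% × 216/365 = €253.8740
Total = €1,722.2384

€1,722.24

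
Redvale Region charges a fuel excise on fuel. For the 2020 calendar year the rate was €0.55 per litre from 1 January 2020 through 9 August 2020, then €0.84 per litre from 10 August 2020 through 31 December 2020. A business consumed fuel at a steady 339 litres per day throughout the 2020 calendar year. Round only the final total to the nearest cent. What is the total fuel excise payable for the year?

€82397.34

1 January – 9 August 2020: 222 days × 339 litres/day = 75,258 litres at €0.55/litre → €41391.90
10 August – 31 December 2020: 144 days × 339 litres/day = 48,816 litres at €0.84/litre → €41005.44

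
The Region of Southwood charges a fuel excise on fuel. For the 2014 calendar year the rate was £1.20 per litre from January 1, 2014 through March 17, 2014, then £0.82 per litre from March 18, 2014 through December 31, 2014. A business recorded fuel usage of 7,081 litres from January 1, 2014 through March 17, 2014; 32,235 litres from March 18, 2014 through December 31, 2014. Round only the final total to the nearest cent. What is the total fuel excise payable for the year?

£34929.90

January 1 – March 17, 2014: 7,081 litres at £1.20/litre → £8497.20
March 18 – December 31, 2014: 32,235 litres at £0.82/litre → £26432.70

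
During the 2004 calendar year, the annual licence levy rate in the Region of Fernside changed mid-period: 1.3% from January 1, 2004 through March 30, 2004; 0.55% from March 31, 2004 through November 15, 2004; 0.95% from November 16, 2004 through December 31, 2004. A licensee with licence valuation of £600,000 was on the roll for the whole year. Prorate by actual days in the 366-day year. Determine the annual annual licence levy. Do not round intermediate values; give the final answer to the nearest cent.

£4,708.20

January 1 – March 30, 2004: 90 days at 1.3% → £600,000 × 1.3% × 90/366 = £1,918.0328
March 31 – November 15, 2004: 230 days at 0.55% → £600,000 × 0.55% × 230/366 = £2,073.7705
November 16 – December 31, 2004: 46 days at 0.95% → £600,000 × 0.95% × 46/366 = £716.3934
Total = £4,708.1967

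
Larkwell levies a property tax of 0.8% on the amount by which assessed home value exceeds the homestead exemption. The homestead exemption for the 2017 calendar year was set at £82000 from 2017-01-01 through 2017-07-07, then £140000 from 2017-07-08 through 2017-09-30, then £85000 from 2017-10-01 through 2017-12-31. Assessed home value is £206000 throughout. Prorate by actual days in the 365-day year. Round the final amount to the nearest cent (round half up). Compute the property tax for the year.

2017-01-01 to 2017-07-07: 188 days, exemption £82000 → (£206000 − £82000) × 0.8% × 188/365 = £510.9479
2017-07-08 to 2017-09-30: 85 days, exemption £140000 → (£206000 − £140000) × 0.8% × 85/365 = £122.9589
2017-10-01 to 2017-12-31: 92 days, exemption £85000 → (£206000 − £85000) × 0.8% × 92/365 = £243.9890
Total = £877.8959

£877.90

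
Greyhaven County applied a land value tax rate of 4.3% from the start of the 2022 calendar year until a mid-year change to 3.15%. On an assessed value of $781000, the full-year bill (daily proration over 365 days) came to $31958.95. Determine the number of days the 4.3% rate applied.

299 days

Let d = days at the first rate; then 365 − d days at the second rate.
$781000 × [4.3%·d + 3.15%·(365−d)] / 365 = $31958.95
Solving gives d = 299, so the new rate took effect on 27 Oct 2022.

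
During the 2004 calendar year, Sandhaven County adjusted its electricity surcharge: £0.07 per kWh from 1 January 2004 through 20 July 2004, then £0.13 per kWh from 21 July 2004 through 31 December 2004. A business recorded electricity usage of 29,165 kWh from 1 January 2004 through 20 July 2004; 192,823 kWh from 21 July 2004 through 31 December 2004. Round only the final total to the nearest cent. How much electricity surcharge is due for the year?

1 January – 20 July 2004: 29,165 kWh at £0.07/kWh → £2,041.55
21 July – 31 December 2004: 192,823 kWh at £0.13/kWh → £25,066.99

£27,108.54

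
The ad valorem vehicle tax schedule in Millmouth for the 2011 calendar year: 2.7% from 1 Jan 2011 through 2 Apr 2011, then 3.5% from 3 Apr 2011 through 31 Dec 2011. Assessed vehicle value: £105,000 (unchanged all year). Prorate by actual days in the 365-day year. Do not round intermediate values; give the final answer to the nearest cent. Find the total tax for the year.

£3,463.27

1 Jan – 2 Apr 2011: 92 days at 2.7% → £105,000 × 2.7% × 92/365 = £714.5753
3 Apr – 31 Dec 2011: 273 days at 3.5% → £105,000 × 3.5% × 273/365 = £2,748.6986
Total = £3,463.2740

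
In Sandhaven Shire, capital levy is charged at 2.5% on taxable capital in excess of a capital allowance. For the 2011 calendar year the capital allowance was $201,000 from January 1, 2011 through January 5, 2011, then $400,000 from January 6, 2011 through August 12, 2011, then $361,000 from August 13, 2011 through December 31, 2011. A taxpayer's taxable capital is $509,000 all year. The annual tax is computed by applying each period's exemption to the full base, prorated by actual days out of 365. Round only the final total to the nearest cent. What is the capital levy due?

$3,169.79

January 1 – January 5, 2011: 5 days, exemption $201,000 → ($509,000 − $201,000) × 2.5% × 5/365 = $105.4795
January 6 – August 12, 2011: 219 days, exemption $400,000 → ($509,000 − $400,000) × 2.5% × 219/365 = $1,635.0000
August 13 – December 31, 2011: 141 days, exemption $361,000 → ($509,000 − $361,000) × 2.5% × 141/365 = $1,429.3151
Total = $3,169.7945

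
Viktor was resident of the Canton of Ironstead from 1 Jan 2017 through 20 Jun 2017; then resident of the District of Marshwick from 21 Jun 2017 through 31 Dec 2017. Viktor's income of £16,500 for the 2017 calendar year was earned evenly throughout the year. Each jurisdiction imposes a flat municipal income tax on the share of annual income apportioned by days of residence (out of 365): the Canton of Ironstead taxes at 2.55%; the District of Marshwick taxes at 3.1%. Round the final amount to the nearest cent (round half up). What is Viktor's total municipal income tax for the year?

The Canton of Ironstead, 1 Jan – 20 Jun 2017: 171 days → £16,500 × 2.55% × 171/365 = £197.1185
The District of Marshwick, 21 Jun – 31 Dec 2017: 194 days → £16,500 × 3.1% × 194/365 = £271.8658
Total = £468.9842

£468.98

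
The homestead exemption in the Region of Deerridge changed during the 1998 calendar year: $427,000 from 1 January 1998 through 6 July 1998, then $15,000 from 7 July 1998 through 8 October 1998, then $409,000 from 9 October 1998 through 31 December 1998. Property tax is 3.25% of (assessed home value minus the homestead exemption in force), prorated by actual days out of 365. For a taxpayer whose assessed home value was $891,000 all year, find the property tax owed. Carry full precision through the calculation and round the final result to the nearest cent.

1 January – 6 July 1998: 187 days, exemption $427,000 → ($891,000 − $427,000) × 3.25% × 187/365 = $7,725.9178
7 July – 8 October 1998: 94 days, exemption $15,000 → ($891,000 − $15,000) × 3.25% × 94/365 = $7,332.0000
9 October – 31 December 1998: 84 days, exemption $409,000 → ($891,000 − $409,000) × 3.25% × 84/365 = $3,605.0959
Total = $18,663.0137

$18,663.01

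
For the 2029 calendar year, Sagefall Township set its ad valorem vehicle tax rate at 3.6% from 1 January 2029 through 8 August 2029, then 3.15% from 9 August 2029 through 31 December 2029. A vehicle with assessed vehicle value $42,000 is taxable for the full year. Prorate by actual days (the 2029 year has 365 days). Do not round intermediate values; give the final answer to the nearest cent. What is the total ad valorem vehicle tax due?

$1,436.92

1 January – 8 August 2029: 220 days at 3.6% → $42,000 × 3.6% × 220/365 = $911.3425
9 August – 31 December 2029: 145 days at 3.15% → $42,000 × 3.15% × 145/365 = $525.5753
Total = $1,436.9178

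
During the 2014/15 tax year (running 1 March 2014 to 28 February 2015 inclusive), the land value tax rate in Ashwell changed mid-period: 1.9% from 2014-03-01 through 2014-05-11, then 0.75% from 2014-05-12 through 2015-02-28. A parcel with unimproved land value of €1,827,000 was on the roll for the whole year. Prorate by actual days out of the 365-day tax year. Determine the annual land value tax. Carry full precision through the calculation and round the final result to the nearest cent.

2014-03-01 to 2014-05-11: 72 days at 1.9% → €1,827,000 × 1.9% × 72/365 = €6,847.4959
2014-05-12 to 2015-02-28: 293 days at 0.75% → €1,827,000 × 0.75% × 293/365 = €10,999.5411
Total = €17,847.0370

€17,847.04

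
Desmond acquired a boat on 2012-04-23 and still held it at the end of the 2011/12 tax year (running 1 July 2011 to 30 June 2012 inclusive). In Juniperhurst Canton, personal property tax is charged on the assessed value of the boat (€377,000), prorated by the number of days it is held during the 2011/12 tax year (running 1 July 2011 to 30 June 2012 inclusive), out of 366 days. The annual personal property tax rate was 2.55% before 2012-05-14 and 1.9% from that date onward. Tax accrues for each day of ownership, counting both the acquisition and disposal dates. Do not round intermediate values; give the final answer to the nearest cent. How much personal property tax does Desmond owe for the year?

2012-04-23 to 2012-05-13: 21 days at 2.55% → €377,000 × 2.55% × 21/366 = €551.5943
2012-05-14 to 2012-06-30: 48 days at 1.9% → €377,000 × 1.9% × 48/366 = €939.4098
Total = €1,491.0041

€1,491.00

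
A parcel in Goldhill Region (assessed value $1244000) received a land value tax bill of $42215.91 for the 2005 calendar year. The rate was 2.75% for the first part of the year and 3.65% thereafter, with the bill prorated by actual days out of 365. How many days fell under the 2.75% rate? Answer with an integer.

Let d = days at the first rate; then 365 − d days at the second rate.
$1244000 × [2.75%·d + 3.65%·(365−d)] / 365 = $42215.91
Solving gives d = 104, so the new rate took effect on 15 Apr 2005.

104 days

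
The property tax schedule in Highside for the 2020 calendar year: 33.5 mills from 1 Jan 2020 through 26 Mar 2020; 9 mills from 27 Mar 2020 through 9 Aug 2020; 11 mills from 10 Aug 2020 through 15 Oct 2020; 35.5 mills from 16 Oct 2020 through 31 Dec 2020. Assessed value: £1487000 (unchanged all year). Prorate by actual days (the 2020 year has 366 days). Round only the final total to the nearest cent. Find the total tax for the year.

£30778.06

1 Jan – 26 Mar 2020: 86 days at 33.5 mills → £1487000 × 3.35% × 86/366 = £11705.0464
27 Mar – 9 Aug 2020: 136 days at 9 mills → £1487000 × 0.9% × 136/366 = £4972.9180
10 Aug – 15 Oct 2020: 67 days at 11 mills → £1487000 × 1.1% × 67/366 = £2994.3142
16 Oct – 31 Dec 2020: 77 days at 35.5 mills → £1487000 × 3.55% × 77/366 = £11105.7773
Total = £30778.0560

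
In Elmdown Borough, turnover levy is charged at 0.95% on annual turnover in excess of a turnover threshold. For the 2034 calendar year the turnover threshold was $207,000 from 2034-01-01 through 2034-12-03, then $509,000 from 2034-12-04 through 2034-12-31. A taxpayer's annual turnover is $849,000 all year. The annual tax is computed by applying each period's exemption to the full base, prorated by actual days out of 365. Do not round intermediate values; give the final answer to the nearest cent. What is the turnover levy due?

$5,878.91

2034-01-01 to 2034-12-03: 337 days, exemption $207,000 → ($849,000 − $207,000) × 0.95% × 337/365 = $5,631.1315
2034-12-04 to 2034-12-31: 28 days, exemption $509,000 → ($849,000 − $509,000) × 0.95% × 28/365 = $247.7808
Total = $5,878.9123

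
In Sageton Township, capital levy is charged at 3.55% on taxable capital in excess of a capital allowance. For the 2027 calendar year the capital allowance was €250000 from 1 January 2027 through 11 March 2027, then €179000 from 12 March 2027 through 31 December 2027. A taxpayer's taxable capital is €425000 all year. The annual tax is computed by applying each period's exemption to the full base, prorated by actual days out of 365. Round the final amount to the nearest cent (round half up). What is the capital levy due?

1 January – 11 March 2027: 70 days, exemption €250000 → (€425000 − €250000) × 3.55% × 70/365 = €1191.4384
12 March – 31 December 2027: 295 days, exemption €179000 → (€425000 − €179000) × 3.55% × 295/365 = €7058.1781
Total = €8249.6164

€8249.62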